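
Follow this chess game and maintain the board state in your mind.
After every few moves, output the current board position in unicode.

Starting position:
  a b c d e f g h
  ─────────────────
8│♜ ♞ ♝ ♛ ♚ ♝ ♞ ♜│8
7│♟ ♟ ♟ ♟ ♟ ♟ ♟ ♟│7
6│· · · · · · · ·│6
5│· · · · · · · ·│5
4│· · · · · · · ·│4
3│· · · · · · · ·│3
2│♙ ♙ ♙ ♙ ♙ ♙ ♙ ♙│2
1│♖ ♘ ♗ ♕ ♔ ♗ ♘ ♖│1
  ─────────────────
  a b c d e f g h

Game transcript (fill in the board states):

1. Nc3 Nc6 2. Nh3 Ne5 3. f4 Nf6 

  a b c d e f g h
  ─────────────────
8│♜ · ♝ ♛ ♚ ♝ · ♜│8
7│♟ ♟ ♟ ♟ ♟ ♟ ♟ ♟│7
6│· · · · · ♞ · ·│6
5│· · · · ♞ · · ·│5
4│· · · · · ♙ · ·│4
3│· · ♘ · · · · ♘│3
2│♙ ♙ ♙ ♙ ♙ · ♙ ♙│2
1│♖ · ♗ ♕ ♔ ♗ · ♖│1
  ─────────────────
  a b c d e f g h

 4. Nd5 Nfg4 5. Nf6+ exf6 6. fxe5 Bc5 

  a b c d e f g h
  ─────────────────
8│♜ · ♝ ♛ ♚ · · ♜│8
7│♟ ♟ ♟ ♟ · ♟ ♟ ♟│7
6│· · · · · ♟ · ·│6
5│· · ♝ · ♙ · · ·│5
4│· · · · · · ♞ ·│4
3│· · · · · · · ♘│3
2│♙ ♙ ♙ ♙ ♙ · ♙ ♙│2
1│♖ · ♗ ♕ ♔ ♗ · ♖│1
  ─────────────────
  a b c d e f g h

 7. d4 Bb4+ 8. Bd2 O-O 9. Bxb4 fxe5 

  a b c d e f g h
  ─────────────────
8│♜ · ♝ ♛ · ♜ ♚ ·│8
7│♟ ♟ ♟ ♟ · ♟ ♟ ♟│7
6│· · · · · · · ·│6
5│· · · · ♟ · · ·│5
4│· ♗ · ♙ · · ♞ ·│4
3│· · · · · · · ♘│3
2│♙ ♙ ♙ · ♙ · ♙ ♙│2
1│♖ · · ♕ ♔ ♗ · ♖│1
  ─────────────────
  a b c d e f g h

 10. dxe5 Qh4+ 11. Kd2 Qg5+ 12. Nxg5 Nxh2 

  a b c d e f g h
  ─────────────────
8│♜ · ♝ · · ♜ ♚ ·│8
7│♟ ♟ ♟ ♟ · ♟ ♟ ♟│7
6│· · · · · · · ·│6
5│· · · · ♙ · ♘ ·│5
4│· ♗ · · · · · ·│4
3│· · · · · · · ·│3
2│♙ ♙ ♙ ♔ ♙ · ♙ ♞│2
1│♖ · · ♕ · ♗ · ♖│1
  ─────────────────
  a b c d e f g h

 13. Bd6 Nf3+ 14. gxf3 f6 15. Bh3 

  a b c d e f g h
  ─────────────────
8│♜ · ♝ · · ♜ ♚ ·│8
7│♟ ♟ ♟ ♟ · · ♟ ♟│7
6│· · · ♗ · ♟ · ·│6
5│· · · · ♙ · ♘ ·│5
4│· · · · · · · ·│4
3│· · · · · ♙ · ♗│3
2│♙ ♙ ♙ ♔ ♙ · · ·│2
1│♖ · · ♕ · · · ♖│1
  ─────────────────
  a b c d e f g h


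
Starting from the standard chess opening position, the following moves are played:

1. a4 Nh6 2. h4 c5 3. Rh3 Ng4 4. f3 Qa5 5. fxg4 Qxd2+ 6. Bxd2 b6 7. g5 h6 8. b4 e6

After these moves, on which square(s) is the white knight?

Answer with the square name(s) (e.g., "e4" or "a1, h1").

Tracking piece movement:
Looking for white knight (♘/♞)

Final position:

  a b c d e f g h
  ─────────────────
8│♜ ♞ ♝ · ♚ ♝ · ♜│8
7│♟ · · ♟ · ♟ ♟ ·│7
6│· ♟ · · ♟ · · ♟│6
5│· · ♟ · · · ♙ ·│5
4│♙ ♙ · · · · · ♙│4
3│· · · · · · · ♖│3
2│· · ♙ ♗ ♙ · ♙ ·│2
1│♖ ♘ · ♕ ♔ ♗ ♘ ·│1
  ─────────────────
  a b c d e f g h


b1, g1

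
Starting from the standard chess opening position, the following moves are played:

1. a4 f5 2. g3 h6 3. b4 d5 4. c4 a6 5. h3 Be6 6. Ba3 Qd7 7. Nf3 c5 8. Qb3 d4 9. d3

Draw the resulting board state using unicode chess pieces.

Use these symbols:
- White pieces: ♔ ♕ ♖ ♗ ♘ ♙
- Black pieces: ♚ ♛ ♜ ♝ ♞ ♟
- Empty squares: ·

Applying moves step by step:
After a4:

♜ ♞ ♝ ♛ ♚ ♝ ♞ ♜
♟ ♟ ♟ ♟ ♟ ♟ ♟ ♟
· · · · · · · ·
· · · · · · · ·
♙ · · · · · · ·
· · · · · · · ·
· ♙ ♙ ♙ ♙ ♙ ♙ ♙
♖ ♘ ♗ ♕ ♔ ♗ ♘ ♖


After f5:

♜ ♞ ♝ ♛ ♚ ♝ ♞ ♜
♟ ♟ ♟ ♟ ♟ · ♟ ♟
· · · · · · · ·
· · · · · ♟ · ·
♙ · · · · · · ·
· · · · · · · ·
· ♙ ♙ ♙ ♙ ♙ ♙ ♙
♖ ♘ ♗ ♕ ♔ ♗ ♘ ♖


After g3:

♜ ♞ ♝ ♛ ♚ ♝ ♞ ♜
♟ ♟ ♟ ♟ ♟ · ♟ ♟
· · · · · · · ·
· · · · · ♟ · ·
♙ · · · · · · ·
· · · · · · ♙ ·
· ♙ ♙ ♙ ♙ ♙ · ♙
♖ ♘ ♗ ♕ ♔ ♗ ♘ ♖


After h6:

♜ ♞ ♝ ♛ ♚ ♝ ♞ ♜
♟ ♟ ♟ ♟ ♟ · ♟ ·
· · · · · · · ♟
· · · · · ♟ · ·
♙ · · · · · · ·
· · · · · · ♙ ·
· ♙ ♙ ♙ ♙ ♙ · ♙
♖ ♘ ♗ ♕ ♔ ♗ ♘ ♖


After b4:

♜ ♞ ♝ ♛ ♚ ♝ ♞ ♜
♟ ♟ ♟ ♟ ♟ · ♟ ·
· · · · · · · ♟
· · · · · ♟ · ·
♙ ♙ · · · · · ·
· · · · · · ♙ ·
· · ♙ ♙ ♙ ♙ · ♙
♖ ♘ ♗ ♕ ♔ ♗ ♘ ♖


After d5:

♜ ♞ ♝ ♛ ♚ ♝ ♞ ♜
♟ ♟ ♟ · ♟ · ♟ ·
· · · · · · · ♟
· · · ♟ · ♟ · ·
♙ ♙ · · · · · ·
· · · · · · ♙ ·
· · ♙ ♙ ♙ ♙ · ♙
♖ ♘ ♗ ♕ ♔ ♗ ♘ ♖


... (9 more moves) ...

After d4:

♜ ♞ · · ♚ ♝ ♞ ♜
· ♟ · ♛ ♟ · ♟ ·
♟ · · · ♝ · · ♟
· · ♟ · · ♟ · ·
♙ ♙ ♙ ♟ · · · ·
♗ ♕ · · · ♘ ♙ ♙
· · · ♙ ♙ ♙ · ·
♖ ♘ · · ♔ ♗ · ♖


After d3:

♜ ♞ · · ♚ ♝ ♞ ♜
· ♟ · ♛ ♟ · ♟ ·
♟ · · · ♝ · · ♟
· · ♟ · · ♟ · ·
♙ ♙ ♙ ♟ · · · ·
♗ ♕ · ♙ · ♘ ♙ ♙
· · · · ♙ ♙ · ·
♖ ♘ · · ♔ ♗ · ♖



  a b c d e f g h
  ─────────────────
8│♜ ♞ · · ♚ ♝ ♞ ♜│8
7│· ♟ · ♛ ♟ · ♟ ·│7
6│♟ · · · ♝ · · ♟│6
5│· · ♟ · · ♟ · ·│5
4│♙ ♙ ♙ ♟ · · · ·│4
3│♗ ♕ · ♙ · ♘ ♙ ♙│3
2│· · · · ♙ ♙ · ·│2
1│♖ ♘ · · ♔ ♗ · ♖│1
  ─────────────────
  a b c d e f g h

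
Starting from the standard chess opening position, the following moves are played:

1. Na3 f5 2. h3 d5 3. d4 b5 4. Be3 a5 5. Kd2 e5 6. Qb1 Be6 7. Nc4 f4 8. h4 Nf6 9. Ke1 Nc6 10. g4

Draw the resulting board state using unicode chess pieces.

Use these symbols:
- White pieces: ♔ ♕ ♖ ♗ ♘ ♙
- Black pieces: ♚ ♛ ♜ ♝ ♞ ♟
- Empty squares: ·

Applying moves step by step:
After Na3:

♜ ♞ ♝ ♛ ♚ ♝ ♞ ♜
♟ ♟ ♟ ♟ ♟ ♟ ♟ ♟
· · · · · · · ·
· · · · · · · ·
· · · · · · · ·
♘ · · · · · · ·
♙ ♙ ♙ ♙ ♙ ♙ ♙ ♙
♖ · ♗ ♕ ♔ ♗ ♘ ♖


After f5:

♜ ♞ ♝ ♛ ♚ ♝ ♞ ♜
♟ ♟ ♟ ♟ ♟ · ♟ ♟
· · · · · · · ·
· · · · · ♟ · ·
· · · · · · · ·
♘ · · · · · · ·
♙ ♙ ♙ ♙ ♙ ♙ ♙ ♙
♖ · ♗ ♕ ♔ ♗ ♘ ♖


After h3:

♜ ♞ ♝ ♛ ♚ ♝ ♞ ♜
♟ ♟ ♟ ♟ ♟ · ♟ ♟
· · · · · · · ·
· · · · · ♟ · ·
· · · · · · · ·
♘ · · · · · · ♙
♙ ♙ ♙ ♙ ♙ ♙ ♙ ·
♖ · ♗ ♕ ♔ ♗ ♘ ♖


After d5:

♜ ♞ ♝ ♛ ♚ ♝ ♞ ♜
♟ ♟ ♟ · ♟ · ♟ ♟
· · · · · · · ·
· · · ♟ · ♟ · ·
· · · · · · · ·
♘ · · · · · · ♙
♙ ♙ ♙ ♙ ♙ ♙ ♙ ·
♖ · ♗ ♕ ♔ ♗ ♘ ♖


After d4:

♜ ♞ ♝ ♛ ♚ ♝ ♞ ♜
♟ ♟ ♟ · ♟ · ♟ ♟
· · · · · · · ·
· · · ♟ · ♟ · ·
· · · ♙ · · · ·
♘ · · · · · · ♙
♙ ♙ ♙ · ♙ ♙ ♙ ·
♖ · ♗ ♕ ♔ ♗ ♘ ♖


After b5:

♜ ♞ ♝ ♛ ♚ ♝ ♞ ♜
♟ · ♟ · ♟ · ♟ ♟
· · · · · · · ·
· ♟ · ♟ · ♟ · ·
· · · ♙ · · · ·
♘ · · · · · · ♙
♙ ♙ ♙ · ♙ ♙ ♙ ·
♖ · ♗ ♕ ♔ ♗ ♘ ♖


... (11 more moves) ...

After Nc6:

♜ · · ♛ ♚ ♝ · ♜
· · ♟ · · · ♟ ♟
· · ♞ · ♝ ♞ · ·
♟ ♟ · ♟ ♟ · · ·
· · ♘ ♙ · ♟ · ♙
· · · · ♗ · · ·
♙ ♙ ♙ · ♙ ♙ ♙ ·
♖ ♕ · · ♔ ♗ ♘ ♖


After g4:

♜ · · ♛ ♚ ♝ · ♜
· · ♟ · · · ♟ ♟
· · ♞ · ♝ ♞ · ·
♟ ♟ · ♟ ♟ · · ·
· · ♘ ♙ · ♟ ♙ ♙
· · · · ♗ · · ·
♙ ♙ ♙ · ♙ ♙ · ·
♖ ♕ · · ♔ ♗ ♘ ♖



  a b c d e f g h
  ─────────────────
8│♜ · · ♛ ♚ ♝ · ♜│8
7│· · ♟ · · · ♟ ♟│7
6│· · ♞ · ♝ ♞ · ·│6
5│♟ ♟ · ♟ ♟ · · ·│5
4│· · ♘ ♙ · ♟ ♙ ♙│4
3│· · · · ♗ · · ·│3
2│♙ ♙ ♙ · ♙ ♙ · ·│2
1│♖ ♕ · · ♔ ♗ ♘ ♖│1
  ─────────────────
  a b c d e f g h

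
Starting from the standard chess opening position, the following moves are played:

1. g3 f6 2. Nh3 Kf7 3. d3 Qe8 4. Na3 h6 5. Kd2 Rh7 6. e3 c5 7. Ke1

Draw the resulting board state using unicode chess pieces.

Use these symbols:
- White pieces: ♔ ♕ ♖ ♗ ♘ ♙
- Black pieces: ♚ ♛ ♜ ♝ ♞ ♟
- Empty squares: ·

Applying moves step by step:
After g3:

♜ ♞ ♝ ♛ ♚ ♝ ♞ ♜
♟ ♟ ♟ ♟ ♟ ♟ ♟ ♟
· · · · · · · ·
· · · · · · · ·
· · · · · · · ·
· · · · · · ♙ ·
♙ ♙ ♙ ♙ ♙ ♙ · ♙
♖ ♘ ♗ ♕ ♔ ♗ ♘ ♖


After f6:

♜ ♞ ♝ ♛ ♚ ♝ ♞ ♜
♟ ♟ ♟ ♟ ♟ · ♟ ♟
· · · · · ♟ · ·
· · · · · · · ·
· · · · · · · ·
· · · · · · ♙ ·
♙ ♙ ♙ ♙ ♙ ♙ · ♙
♖ ♘ ♗ ♕ ♔ ♗ ♘ ♖


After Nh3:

♜ ♞ ♝ ♛ ♚ ♝ ♞ ♜
♟ ♟ ♟ ♟ ♟ · ♟ ♟
· · · · · ♟ · ·
· · · · · · · ·
· · · · · · · ·
· · · · · · ♙ ♘
♙ ♙ ♙ ♙ ♙ ♙ · ♙
♖ ♘ ♗ ♕ ♔ ♗ · ♖


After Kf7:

♜ ♞ ♝ ♛ · ♝ ♞ ♜
♟ ♟ ♟ ♟ ♟ ♚ ♟ ♟
· · · · · ♟ · ·
· · · · · · · ·
· · · · · · · ·
· · · · · · ♙ ♘
♙ ♙ ♙ ♙ ♙ ♙ · ♙
♖ ♘ ♗ ♕ ♔ ♗ · ♖


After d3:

♜ ♞ ♝ ♛ · ♝ ♞ ♜
♟ ♟ ♟ ♟ ♟ ♚ ♟ ♟
· · · · · ♟ · ·
· · · · · · · ·
· · · · · · · ·
· · · ♙ · · ♙ ♘
♙ ♙ ♙ · ♙ ♙ · ♙
♖ ♘ ♗ ♕ ♔ ♗ · ♖


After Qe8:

♜ ♞ ♝ · ♛ ♝ ♞ ♜
♟ ♟ ♟ ♟ ♟ ♚ ♟ ♟
· · · · · ♟ · ·
· · · · · · · ·
· · · · · · · ·
· · · ♙ · · ♙ ♘
♙ ♙ ♙ · ♙ ♙ · ♙
♖ ♘ ♗ ♕ ♔ ♗ · ♖


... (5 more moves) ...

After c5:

♜ ♞ ♝ · ♛ ♝ ♞ ·
♟ ♟ · ♟ ♟ ♚ ♟ ♜
· · · · · ♟ · ♟
· · ♟ · · · · ·
· · · · · · · ·
♘ · · ♙ ♙ · ♙ ♘
♙ ♙ ♙ ♔ · ♙ · ♙
♖ · ♗ ♕ · ♗ · ♖


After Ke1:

♜ ♞ ♝ · ♛ ♝ ♞ ·
♟ ♟ · ♟ ♟ ♚ ♟ ♜
· · · · · ♟ · ♟
· · ♟ · · · · ·
· · · · · · · ·
♘ · · ♙ ♙ · ♙ ♘
♙ ♙ ♙ · · ♙ · ♙
♖ · ♗ ♕ ♔ ♗ · ♖



  a b c d e f g h
  ─────────────────
8│♜ ♞ ♝ · ♛ ♝ ♞ ·│8
7│♟ ♟ · ♟ ♟ ♚ ♟ ♜│7
6│· · · · · ♟ · ♟│6
5│· · ♟ · · · · ·│5
4│· · · · · · · ·│4
3│♘ · · ♙ ♙ · ♙ ♘│3
2│♙ ♙ ♙ · · ♙ · ♙│2
1│♖ · ♗ ♕ ♔ ♗ · ♖│1
  ─────────────────
  a b c d e f g h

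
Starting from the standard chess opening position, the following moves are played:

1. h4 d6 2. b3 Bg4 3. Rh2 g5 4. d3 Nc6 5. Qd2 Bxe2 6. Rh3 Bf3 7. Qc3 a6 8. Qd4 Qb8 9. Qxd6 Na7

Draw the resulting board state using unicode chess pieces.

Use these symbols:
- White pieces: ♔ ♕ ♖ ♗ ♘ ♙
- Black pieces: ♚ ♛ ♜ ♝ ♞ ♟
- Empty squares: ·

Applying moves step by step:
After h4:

♜ ♞ ♝ ♛ ♚ ♝ ♞ ♜
♟ ♟ ♟ ♟ ♟ ♟ ♟ ♟
· · · · · · · ·
· · · · · · · ·
· · · · · · · ♙
· · · · · · · ·
♙ ♙ ♙ ♙ ♙ ♙ ♙ ·
♖ ♘ ♗ ♕ ♔ ♗ ♘ ♖


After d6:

♜ ♞ ♝ ♛ ♚ ♝ ♞ ♜
♟ ♟ ♟ · ♟ ♟ ♟ ♟
· · · ♟ · · · ·
· · · · · · · ·
· · · · · · · ♙
· · · · · · · ·
♙ ♙ ♙ ♙ ♙ ♙ ♙ ·
♖ ♘ ♗ ♕ ♔ ♗ ♘ ♖


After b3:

♜ ♞ ♝ ♛ ♚ ♝ ♞ ♜
♟ ♟ ♟ · ♟ ♟ ♟ ♟
· · · ♟ · · · ·
· · · · · · · ·
· · · · · · · ♙
· ♙ · · · · · ·
♙ · ♙ ♙ ♙ ♙ ♙ ·
♖ ♘ ♗ ♕ ♔ ♗ ♘ ♖


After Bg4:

♜ ♞ · ♛ ♚ ♝ ♞ ♜
♟ ♟ ♟ · ♟ ♟ ♟ ♟
· · · ♟ · · · ·
· · · · · · · ·
· · · · · · ♝ ♙
· ♙ · · · · · ·
♙ · ♙ ♙ ♙ ♙ ♙ ·
♖ ♘ ♗ ♕ ♔ ♗ ♘ ♖


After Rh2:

♜ ♞ · ♛ ♚ ♝ ♞ ♜
♟ ♟ ♟ · ♟ ♟ ♟ ♟
· · · ♟ · · · ·
· · · · · · · ·
· · · · · · ♝ ♙
· ♙ · · · · · ·
♙ · ♙ ♙ ♙ ♙ ♙ ♖
♖ ♘ ♗ ♕ ♔ ♗ ♘ ·


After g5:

♜ ♞ · ♛ ♚ ♝ ♞ ♜
♟ ♟ ♟ · ♟ ♟ · ♟
· · · ♟ · · · ·
· · · · · · ♟ ·
· · · · · · ♝ ♙
· ♙ · · · · · ·
♙ · ♙ ♙ ♙ ♙ ♙ ♖
♖ ♘ ♗ ♕ ♔ ♗ ♘ ·


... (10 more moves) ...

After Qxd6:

♜ ♛ · · ♚ ♝ ♞ ♜
· ♟ ♟ · ♟ ♟ · ♟
♟ · ♞ ♕ · · · ·
· · · · · · ♟ ·
· · · · · · · ♙
· ♙ · ♙ · ♝ · ♖
♙ · ♙ · · ♙ ♙ ·
♖ ♘ ♗ · ♔ ♗ ♘ ·


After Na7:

♜ ♛ · · ♚ ♝ ♞ ♜
♞ ♟ ♟ · ♟ ♟ · ♟
♟ · · ♕ · · · ·
· · · · · · ♟ ·
· · · · · · · ♙
· ♙ · ♙ · ♝ · ♖
♙ · ♙ · · ♙ ♙ ·
♖ ♘ ♗ · ♔ ♗ ♘ ·



  a b c d e f g h
  ─────────────────
8│♜ ♛ · · ♚ ♝ ♞ ♜│8
7│♞ ♟ ♟ · ♟ ♟ · ♟│7
6│♟ · · ♕ · · · ·│6
5│· · · · · · ♟ ·│5
4│· · · · · · · ♙│4
3│· ♙ · ♙ · ♝ · ♖│3
2│♙ · ♙ · · ♙ ♙ ·│2
1│♖ ♘ ♗ · ♔ ♗ ♘ ·│1
  ─────────────────
  a b c d e f g h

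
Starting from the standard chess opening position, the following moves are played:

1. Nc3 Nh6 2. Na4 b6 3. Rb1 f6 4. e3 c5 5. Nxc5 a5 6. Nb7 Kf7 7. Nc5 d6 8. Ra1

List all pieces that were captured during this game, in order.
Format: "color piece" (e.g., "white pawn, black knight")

Tracking captures:
  Nxc5: captured black pawn

black pawn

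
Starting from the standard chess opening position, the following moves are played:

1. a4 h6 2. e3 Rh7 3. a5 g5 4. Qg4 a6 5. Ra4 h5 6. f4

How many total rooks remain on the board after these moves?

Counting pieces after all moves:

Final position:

  a b c d e f g h
  ─────────────────
8│♜ ♞ ♝ ♛ ♚ ♝ ♞ ·│8
7│· ♟ ♟ ♟ ♟ ♟ · ♜│7
6│♟ · · · · · · ·│6
5│♙ · · · · · ♟ ♟│5
4│♖ · · · · ♙ ♕ ·│4
3│· · · · ♙ · · ·│3
2│· ♙ ♙ ♙ · · ♙ ♙│2
1│· ♘ ♗ · ♔ ♗ ♘ ♖│1
  ─────────────────
  a b c d e f g h


4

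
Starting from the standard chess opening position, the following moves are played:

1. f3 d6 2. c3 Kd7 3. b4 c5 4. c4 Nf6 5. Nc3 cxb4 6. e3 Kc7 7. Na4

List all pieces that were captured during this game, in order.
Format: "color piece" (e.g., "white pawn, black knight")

Tracking captures:
  cxb4: captured white pawn

white pawn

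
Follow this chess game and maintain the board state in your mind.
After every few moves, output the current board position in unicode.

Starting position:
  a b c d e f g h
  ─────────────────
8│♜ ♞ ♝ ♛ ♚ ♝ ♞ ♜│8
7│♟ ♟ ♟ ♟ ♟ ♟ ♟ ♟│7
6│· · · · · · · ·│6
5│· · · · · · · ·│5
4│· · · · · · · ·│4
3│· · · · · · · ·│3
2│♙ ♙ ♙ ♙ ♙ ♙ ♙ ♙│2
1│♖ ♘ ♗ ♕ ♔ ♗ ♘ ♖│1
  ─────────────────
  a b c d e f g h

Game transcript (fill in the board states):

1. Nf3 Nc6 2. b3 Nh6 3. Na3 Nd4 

  a b c d e f g h
  ─────────────────
8│♜ · ♝ ♛ ♚ ♝ · ♜│8
7│♟ ♟ ♟ ♟ ♟ ♟ ♟ ♟│7
6│· · · · · · · ♞│6
5│· · · · · · · ·│5
4│· · · ♞ · · · ·│4
3│♘ ♙ · · · ♘ · ·│3
2│♙ · ♙ ♙ ♙ ♙ ♙ ♙│2
1│♖ · ♗ ♕ ♔ ♗ · ♖│1
  ─────────────────
  a b c d e f g h

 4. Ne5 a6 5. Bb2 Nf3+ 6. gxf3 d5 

  a b c d e f g h
  ─────────────────
8│♜ · ♝ ♛ ♚ ♝ · ♜│8
7│· ♟ ♟ · ♟ ♟ ♟ ♟│7
6│♟ · · · · · · ♞│6
5│· · · ♟ ♘ · · ·│5
4│· · · · · · · ·│4
3│♘ ♙ · · · ♙ · ·│3
2│♙ ♗ ♙ ♙ ♙ ♙ · ♙│2
1│♖ · · ♕ ♔ ♗ · ♖│1
  ─────────────────
  a b c d e f g h

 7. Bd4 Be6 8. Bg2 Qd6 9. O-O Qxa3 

  a b c d e f g h
  ─────────────────
8│♜ · · · ♚ ♝ · ♜│8
7│· ♟ ♟ · ♟ ♟ ♟ ♟│7
6│♟ · · · ♝ · · ♞│6
5│· · · ♟ ♘ · · ·│5
4│· · · ♗ · · · ·│4
3│♛ ♙ · · · ♙ · ·│3
2│♙ · ♙ ♙ ♙ ♙ ♗ ♙│2
1│♖ · · ♕ · ♖ ♔ ·│1
  ─────────────────
  a b c d e f g h

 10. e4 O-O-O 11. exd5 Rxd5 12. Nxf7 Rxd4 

  a b c d e f g h
  ─────────────────
8│· · ♚ · · ♝ · ♜│8
7│· ♟ ♟ · ♟ ♘ ♟ ♟│7
6│♟ · · · ♝ · · ♞│6
5│· · · · · · · ·│5
4│· · · ♜ · · · ·│4
3│♛ ♙ · · · ♙ · ·│3
2│♙ · ♙ ♙ · ♙ ♗ ♙│2
1│♖ · · ♕ · ♖ ♔ ·│1
  ─────────────────
  a b c d e f g h

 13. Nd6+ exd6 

  a b c d e f g h
  ─────────────────
8│· · ♚ · · ♝ · ♜│8
7│· ♟ ♟ · · · ♟ ♟│7
6│♟ · · ♟ ♝ · · ♞│6
5│· · · · · · · ·│5
4│· · · ♜ · · · ·│4
3│♛ ♙ · · · ♙ · ·│3
2│♙ · ♙ ♙ · ♙ ♗ ♙│2
1│♖ · · ♕ · ♖ ♔ ·│1
  ─────────────────
  a b c d e f g h


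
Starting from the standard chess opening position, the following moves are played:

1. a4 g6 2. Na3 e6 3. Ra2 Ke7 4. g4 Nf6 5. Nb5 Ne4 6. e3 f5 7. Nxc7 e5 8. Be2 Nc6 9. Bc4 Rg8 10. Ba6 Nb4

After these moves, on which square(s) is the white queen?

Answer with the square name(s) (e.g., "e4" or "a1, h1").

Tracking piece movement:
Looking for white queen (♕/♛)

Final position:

  a b c d e f g h
  ─────────────────
8│♜ · ♝ ♛ · ♝ ♜ ·│8
7│♟ ♟ ♘ ♟ ♚ · · ♟│7
6│♗ · · · · · ♟ ·│6
5│· · · · ♟ ♟ · ·│5
4│♙ ♞ · · ♞ · ♙ ·│4
3│· · · · ♙ · · ·│3
2│♖ ♙ ♙ ♙ · ♙ · ♙│2
1│· · ♗ ♕ ♔ · ♘ ♖│1
  ─────────────────
  a b c d e f g h


d1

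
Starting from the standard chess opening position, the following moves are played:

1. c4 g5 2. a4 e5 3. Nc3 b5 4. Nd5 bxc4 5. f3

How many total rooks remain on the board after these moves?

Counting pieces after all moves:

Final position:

  a b c d e f g h
  ─────────────────
8│♜ ♞ ♝ ♛ ♚ ♝ ♞ ♜│8
7│♟ · ♟ ♟ · ♟ · ♟│7
6│· · · · · · · ·│6
5│· · · ♘ ♟ · ♟ ·│5
4│♙ · ♟ · · · · ·│4
3│· · · · · ♙ · ·│3
2│· ♙ · ♙ ♙ · ♙ ♙│2
1│♖ · ♗ ♕ ♔ ♗ ♘ ♖│1
  ─────────────────
  a b c d e f g h


4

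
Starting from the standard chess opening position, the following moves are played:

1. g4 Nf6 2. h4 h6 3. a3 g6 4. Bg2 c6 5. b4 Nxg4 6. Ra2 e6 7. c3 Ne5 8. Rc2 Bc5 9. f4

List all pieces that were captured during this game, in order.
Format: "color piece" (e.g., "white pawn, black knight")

Tracking captures:
  Nxg4: captured white pawn

white pawn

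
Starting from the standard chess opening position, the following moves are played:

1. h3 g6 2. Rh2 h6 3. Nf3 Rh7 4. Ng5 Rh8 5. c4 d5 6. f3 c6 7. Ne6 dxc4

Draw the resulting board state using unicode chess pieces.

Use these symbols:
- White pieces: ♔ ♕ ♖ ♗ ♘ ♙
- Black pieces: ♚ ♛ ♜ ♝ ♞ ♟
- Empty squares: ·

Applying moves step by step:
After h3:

♜ ♞ ♝ ♛ ♚ ♝ ♞ ♜
♟ ♟ ♟ ♟ ♟ ♟ ♟ ♟
· · · · · · · ·
· · · · · · · ·
· · · · · · · ·
· · · · · · · ♙
♙ ♙ ♙ ♙ ♙ ♙ ♙ ·
♖ ♘ ♗ ♕ ♔ ♗ ♘ ♖


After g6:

♜ ♞ ♝ ♛ ♚ ♝ ♞ ♜
♟ ♟ ♟ ♟ ♟ ♟ · ♟
· · · · · · ♟ ·
· · · · · · · ·
· · · · · · · ·
· · · · · · · ♙
♙ ♙ ♙ ♙ ♙ ♙ ♙ ·
♖ ♘ ♗ ♕ ♔ ♗ ♘ ♖


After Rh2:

♜ ♞ ♝ ♛ ♚ ♝ ♞ ♜
♟ ♟ ♟ ♟ ♟ ♟ · ♟
· · · · · · ♟ ·
· · · · · · · ·
· · · · · · · ·
· · · · · · · ♙
♙ ♙ ♙ ♙ ♙ ♙ ♙ ♖
♖ ♘ ♗ ♕ ♔ ♗ ♘ ·


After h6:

♜ ♞ ♝ ♛ ♚ ♝ ♞ ♜
♟ ♟ ♟ ♟ ♟ ♟ · ·
· · · · · · ♟ ♟
· · · · · · · ·
· · · · · · · ·
· · · · · · · ♙
♙ ♙ ♙ ♙ ♙ ♙ ♙ ♖
♖ ♘ ♗ ♕ ♔ ♗ ♘ ·


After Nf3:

♜ ♞ ♝ ♛ ♚ ♝ ♞ ♜
♟ ♟ ♟ ♟ ♟ ♟ · ·
· · · · · · ♟ ♟
· · · · · · · ·
· · · · · · · ·
· · · · · ♘ · ♙
♙ ♙ ♙ ♙ ♙ ♙ ♙ ♖
♖ ♘ ♗ ♕ ♔ ♗ · ·


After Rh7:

♜ ♞ ♝ ♛ ♚ ♝ ♞ ·
♟ ♟ ♟ ♟ ♟ ♟ · ♜
· · · · · · ♟ ♟
· · · · · · · ·
· · · · · · · ·
· · · · · ♘ · ♙
♙ ♙ ♙ ♙ ♙ ♙ ♙ ♖
♖ ♘ ♗ ♕ ♔ ♗ · ·


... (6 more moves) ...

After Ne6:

♜ ♞ ♝ ♛ ♚ ♝ ♞ ♜
♟ ♟ · · ♟ ♟ · ·
· · ♟ · ♘ · ♟ ♟
· · · ♟ · · · ·
· · ♙ · · · · ·
· · · · · ♙ · ♙
♙ ♙ · ♙ ♙ · ♙ ♖
♖ ♘ ♗ ♕ ♔ ♗ · ·


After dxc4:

♜ ♞ ♝ ♛ ♚ ♝ ♞ ♜
♟ ♟ · · ♟ ♟ · ·
· · ♟ · ♘ · ♟ ♟
· · · · · · · ·
· · ♟ · · · · ·
· · · · · ♙ · ♙
♙ ♙ · ♙ ♙ · ♙ ♖
♖ ♘ ♗ ♕ ♔ ♗ · ·



  a b c d e f g h
  ─────────────────
8│♜ ♞ ♝ ♛ ♚ ♝ ♞ ♜│8
7│♟ ♟ · · ♟ ♟ · ·│7
6│· · ♟ · ♘ · ♟ ♟│6
5│· · · · · · · ·│5
4│· · ♟ · · · · ·│4
3│· · · · · ♙ · ♙│3
2│♙ ♙ · ♙ ♙ · ♙ ♖│2
1│♖ ♘ ♗ ♕ ♔ ♗ · ·│1
  ─────────────────
  a b c d e f g h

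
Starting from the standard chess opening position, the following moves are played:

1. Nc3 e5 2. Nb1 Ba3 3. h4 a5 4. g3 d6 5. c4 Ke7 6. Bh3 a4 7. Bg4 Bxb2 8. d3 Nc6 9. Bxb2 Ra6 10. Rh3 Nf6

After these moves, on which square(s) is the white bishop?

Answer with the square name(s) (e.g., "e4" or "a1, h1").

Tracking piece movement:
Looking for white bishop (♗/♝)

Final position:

  a b c d e f g h
  ─────────────────
8│· · ♝ ♛ · · · ♜│8
7│· ♟ ♟ · ♚ ♟ ♟ ♟│7
6│♜ · ♞ ♟ · ♞ · ·│6
5│· · · · ♟ · · ·│5
4│♟ · ♙ · · · ♗ ♙│4
3│· · · ♙ · · ♙ ♖│3
2│♙ ♗ · · ♙ ♙ · ·│2
1│♖ ♘ · ♕ ♔ · ♘ ·│1
  ─────────────────
  a b c d e f g h


b2, g4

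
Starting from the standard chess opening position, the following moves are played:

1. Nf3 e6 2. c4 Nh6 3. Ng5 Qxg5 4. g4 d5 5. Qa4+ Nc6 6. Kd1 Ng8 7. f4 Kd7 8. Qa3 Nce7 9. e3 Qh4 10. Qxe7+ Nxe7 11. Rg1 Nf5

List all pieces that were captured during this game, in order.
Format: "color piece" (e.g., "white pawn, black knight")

Tracking captures:
  Qxg5: captured white knight
  Qxe7+: captured black knight
  Nxe7: captured white queen

white knight, black knight, white queen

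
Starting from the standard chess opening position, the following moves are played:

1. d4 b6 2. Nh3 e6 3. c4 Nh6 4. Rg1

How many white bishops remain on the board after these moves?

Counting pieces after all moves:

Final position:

  a b c d e f g h
  ─────────────────
8│♜ ♞ ♝ ♛ ♚ ♝ · ♜│8
7│♟ · ♟ ♟ · ♟ ♟ ♟│7
6│· ♟ · · ♟ · · ♞│6
5│· · · · · · · ·│5
4│· · ♙ ♙ · · · ·│4
3│· · · · · · · ♘│3
2│♙ ♙ · · ♙ ♙ ♙ ♙│2
1│♖ ♘ ♗ ♕ ♔ ♗ ♖ ·│1
  ─────────────────
  a b c d e f g h


2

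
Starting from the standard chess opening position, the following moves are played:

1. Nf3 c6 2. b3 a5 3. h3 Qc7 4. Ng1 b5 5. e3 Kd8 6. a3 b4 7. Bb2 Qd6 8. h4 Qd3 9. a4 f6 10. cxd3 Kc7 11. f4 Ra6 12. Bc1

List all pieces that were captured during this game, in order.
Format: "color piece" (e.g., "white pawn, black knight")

Tracking captures:
  cxd3: captured black queen

black queen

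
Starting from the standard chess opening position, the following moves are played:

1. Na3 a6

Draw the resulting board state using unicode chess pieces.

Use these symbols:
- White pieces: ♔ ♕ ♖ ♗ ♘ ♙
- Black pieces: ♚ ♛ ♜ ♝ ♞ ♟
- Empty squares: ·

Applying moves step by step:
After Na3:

♜ ♞ ♝ ♛ ♚ ♝ ♞ ♜
♟ ♟ ♟ ♟ ♟ ♟ ♟ ♟
· · · · · · · ·
· · · · · · · ·
· · · · · · · ·
♘ · · · · · · ·
♙ ♙ ♙ ♙ ♙ ♙ ♙ ♙
♖ · ♗ ♕ ♔ ♗ ♘ ♖


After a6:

♜ ♞ ♝ ♛ ♚ ♝ ♞ ♜
· ♟ ♟ ♟ ♟ ♟ ♟ ♟
♟ · · · · · · ·
· · · · · · · ·
· · · · · · · ·
♘ · · · · · · ·
♙ ♙ ♙ ♙ ♙ ♙ ♙ ♙
♖ · ♗ ♕ ♔ ♗ ♘ ♖



  a b c d e f g h
  ─────────────────
8│♜ ♞ ♝ ♛ ♚ ♝ ♞ ♜│8
7│· ♟ ♟ ♟ ♟ ♟ ♟ ♟│7
6│♟ · · · · · · ·│6
5│· · · · · · · ·│5
4│· · · · · · · ·│4
3│♘ · · · · · · ·│3
2│♙ ♙ ♙ ♙ ♙ ♙ ♙ ♙│2
1│♖ · ♗ ♕ ♔ ♗ ♘ ♖│1
  ─────────────────
  a b c d e f g h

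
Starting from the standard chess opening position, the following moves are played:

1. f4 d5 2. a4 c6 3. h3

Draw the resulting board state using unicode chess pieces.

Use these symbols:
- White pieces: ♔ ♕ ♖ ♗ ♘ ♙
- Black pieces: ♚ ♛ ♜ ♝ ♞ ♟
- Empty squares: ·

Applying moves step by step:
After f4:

♜ ♞ ♝ ♛ ♚ ♝ ♞ ♜
♟ ♟ ♟ ♟ ♟ ♟ ♟ ♟
· · · · · · · ·
· · · · · · · ·
· · · · · ♙ · ·
· · · · · · · ·
♙ ♙ ♙ ♙ ♙ · ♙ ♙
♖ ♘ ♗ ♕ ♔ ♗ ♘ ♖


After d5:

♜ ♞ ♝ ♛ ♚ ♝ ♞ ♜
♟ ♟ ♟ · ♟ ♟ ♟ ♟
· · · · · · · ·
· · · ♟ · · · ·
· · · · · ♙ · ·
· · · · · · · ·
♙ ♙ ♙ ♙ ♙ · ♙ ♙
♖ ♘ ♗ ♕ ♔ ♗ ♘ ♖


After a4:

♜ ♞ ♝ ♛ ♚ ♝ ♞ ♜
♟ ♟ ♟ · ♟ ♟ ♟ ♟
· · · · · · · ·
· · · ♟ · · · ·
♙ · · · · ♙ · ·
· · · · · · · ·
· ♙ ♙ ♙ ♙ · ♙ ♙
♖ ♘ ♗ ♕ ♔ ♗ ♘ ♖


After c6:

♜ ♞ ♝ ♛ ♚ ♝ ♞ ♜
♟ ♟ · · ♟ ♟ ♟ ♟
· · ♟ · · · · ·
· · · ♟ · · · ·
♙ · · · · ♙ · ·
· · · · · · · ·
· ♙ ♙ ♙ ♙ · ♙ ♙
♖ ♘ ♗ ♕ ♔ ♗ ♘ ♖


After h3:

♜ ♞ ♝ ♛ ♚ ♝ ♞ ♜
♟ ♟ · · ♟ ♟ ♟ ♟
· · ♟ · · · · ·
· · · ♟ · · · ·
♙ · · · · ♙ · ·
· · · · · · · ♙
· ♙ ♙ ♙ ♙ · ♙ ·
♖ ♘ ♗ ♕ ♔ ♗ ♘ ♖



  a b c d e f g h
  ─────────────────
8│♜ ♞ ♝ ♛ ♚ ♝ ♞ ♜│8
7│♟ ♟ · · ♟ ♟ ♟ ♟│7
6│· · ♟ · · · · ·│6
5│· · · ♟ · · · ·│5
4│♙ · · · · ♙ · ·│4
3│· · · · · · · ♙│3
2│· ♙ ♙ ♙ ♙ · ♙ ·│2
1│♖ ♘ ♗ ♕ ♔ ♗ ♘ ♖│1
  ─────────────────
  a b c d e f g h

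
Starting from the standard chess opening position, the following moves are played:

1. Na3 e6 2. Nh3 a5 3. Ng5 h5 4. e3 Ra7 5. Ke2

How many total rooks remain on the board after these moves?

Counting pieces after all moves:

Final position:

  a b c d e f g h
  ─────────────────
8│· ♞ ♝ ♛ ♚ ♝ ♞ ♜│8
7│♜ ♟ ♟ ♟ · ♟ ♟ ·│7
6│· · · · ♟ · · ·│6
5│♟ · · · · · ♘ ♟│5
4│· · · · · · · ·│4
3│♘ · · · ♙ · · ·│3
2│♙ ♙ ♙ ♙ ♔ ♙ ♙ ♙│2
1│♖ · ♗ ♕ · ♗ · ♖│1
  ─────────────────
  a b c d e f g h


4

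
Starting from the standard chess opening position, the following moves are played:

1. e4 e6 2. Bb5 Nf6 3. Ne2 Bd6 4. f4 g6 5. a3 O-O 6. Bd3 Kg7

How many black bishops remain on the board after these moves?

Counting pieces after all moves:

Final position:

  a b c d e f g h
  ─────────────────
8│♜ ♞ ♝ ♛ · ♜ · ·│8
7│♟ ♟ ♟ ♟ · ♟ ♚ ♟│7
6│· · · ♝ ♟ ♞ ♟ ·│6
5│· · · · · · · ·│5
4│· · · · ♙ ♙ · ·│4
3│♙ · · ♗ · · · ·│3
2│· ♙ ♙ ♙ ♘ · ♙ ♙│2
1│♖ ♘ ♗ ♕ ♔ · · ♖│1
  ─────────────────
  a b c d e f g h


2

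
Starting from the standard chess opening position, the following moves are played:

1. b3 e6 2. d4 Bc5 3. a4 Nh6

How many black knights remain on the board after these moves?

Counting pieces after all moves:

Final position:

  a b c d e f g h
  ─────────────────
8│♜ ♞ ♝ ♛ ♚ · · ♜│8
7│♟ ♟ ♟ ♟ · ♟ ♟ ♟│7
6│· · · · ♟ · · ♞│6
5│· · ♝ · · · · ·│5
4│♙ · · ♙ · · · ·│4
3│· ♙ · · · · · ·│3
2│· · ♙ · ♙ ♙ ♙ ♙│2
1│♖ ♘ ♗ ♕ ♔ ♗ ♘ ♖│1
  ─────────────────
  a b c d e f g h


2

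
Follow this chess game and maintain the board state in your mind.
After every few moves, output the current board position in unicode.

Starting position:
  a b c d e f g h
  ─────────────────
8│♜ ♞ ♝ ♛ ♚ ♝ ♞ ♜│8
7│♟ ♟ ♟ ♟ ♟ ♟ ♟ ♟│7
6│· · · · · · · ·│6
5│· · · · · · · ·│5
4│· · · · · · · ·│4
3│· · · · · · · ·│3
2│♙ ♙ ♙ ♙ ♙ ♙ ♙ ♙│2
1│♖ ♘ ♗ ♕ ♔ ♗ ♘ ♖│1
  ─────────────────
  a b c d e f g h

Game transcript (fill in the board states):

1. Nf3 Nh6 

  a b c d e f g h
  ─────────────────
8│♜ ♞ ♝ ♛ ♚ ♝ · ♜│8
7│♟ ♟ ♟ ♟ ♟ ♟ ♟ ♟│7
6│· · · · · · · ♞│6
5│· · · · · · · ·│5
4│· · · · · · · ·│4
3│· · · · · ♘ · ·│3
2│♙ ♙ ♙ ♙ ♙ ♙ ♙ ♙│2
1│♖ ♘ ♗ ♕ ♔ ♗ · ♖│1
  ─────────────────
  a b c d e f g h

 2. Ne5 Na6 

  a b c d e f g h
  ─────────────────
8│♜ · ♝ ♛ ♚ ♝ · ♜│8
7│♟ ♟ ♟ ♟ ♟ ♟ ♟ ♟│7
6│♞ · · · · · · ♞│6
5│· · · · ♘ · · ·│5
4│· · · · · · · ·│4
3│· · · · · · · ·│3
2│♙ ♙ ♙ ♙ ♙ ♙ ♙ ♙│2
1│♖ ♘ ♗ ♕ ♔ ♗ · ♖│1
  ─────────────────
  a b c d e f g h

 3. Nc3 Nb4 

  a b c d e f g h
  ─────────────────
8│♜ · ♝ ♛ ♚ ♝ · ♜│8
7│♟ ♟ ♟ ♟ ♟ ♟ ♟ ♟│7
6│· · · · · · · ♞│6
5│· · · · ♘ · · ·│5
4│· ♞ · · · · · ·│4
3│· · ♘ · · · · ·│3
2│♙ ♙ ♙ ♙ ♙ ♙ ♙ ♙│2
1│♖ · ♗ ♕ ♔ ♗ · ♖│1
  ─────────────────
  a b c d e f g h

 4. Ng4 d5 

  a b c d e f g h
  ─────────────────
8│♜ · ♝ ♛ ♚ ♝ · ♜│8
7│♟ ♟ ♟ · ♟ ♟ ♟ ♟│7
6│· · · · · · · ♞│6
5│· · · ♟ · · · ·│5
4│· ♞ · · · · ♘ ·│4
3│· · ♘ · · · · ·│3
2│♙ ♙ ♙ ♙ ♙ ♙ ♙ ♙│2
1│♖ · ♗ ♕ ♔ ♗ · ♖│1
  ─────────────────
  a b c d e f g h

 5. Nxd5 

  a b c d e f g h
  ─────────────────
8│♜ · ♝ ♛ ♚ ♝ · ♜│8
7│♟ ♟ ♟ · ♟ ♟ ♟ ♟│7
6│· · · · · · · ♞│6
5│· · · ♘ · · · ·│5
4│· ♞ · · · · ♘ ·│4
3│· · · · · · · ·│3
2│♙ ♙ ♙ ♙ ♙ ♙ ♙ ♙│2
1│♖ · ♗ ♕ ♔ ♗ · ♖│1
  ─────────────────
  a b c d e f g h


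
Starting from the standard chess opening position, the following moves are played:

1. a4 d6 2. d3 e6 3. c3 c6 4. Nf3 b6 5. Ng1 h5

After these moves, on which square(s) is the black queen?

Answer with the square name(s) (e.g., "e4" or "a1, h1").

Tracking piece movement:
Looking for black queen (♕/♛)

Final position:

  a b c d e f g h
  ─────────────────
8│♜ ♞ ♝ ♛ ♚ ♝ ♞ ♜│8
7│♟ · · · · ♟ ♟ ·│7
6│· ♟ ♟ ♟ ♟ · · ·│6
5│· · · · · · · ♟│5
4│♙ · · · · · · ·│4
3│· · ♙ ♙ · · · ·│3
2│· ♙ · · ♙ ♙ ♙ ♙│2
1│♖ ♘ ♗ ♕ ♔ ♗ ♘ ♖│1
  ─────────────────
  a b c d e f g h


d8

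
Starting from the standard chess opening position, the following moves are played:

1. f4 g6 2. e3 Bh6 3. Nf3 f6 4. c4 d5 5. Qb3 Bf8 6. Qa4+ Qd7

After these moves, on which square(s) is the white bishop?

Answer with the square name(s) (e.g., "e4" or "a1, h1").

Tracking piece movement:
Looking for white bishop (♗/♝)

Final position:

  a b c d e f g h
  ─────────────────
8│♜ ♞ ♝ · ♚ ♝ ♞ ♜│8
7│♟ ♟ ♟ ♛ ♟ · · ♟│7
6│· · · · · ♟ ♟ ·│6
5│· · · ♟ · · · ·│5
4│♕ · ♙ · · ♙ · ·│4
3│· · · · ♙ ♘ · ·│3
2│♙ ♙ · ♙ · · ♙ ♙│2
1│♖ ♘ ♗ · ♔ ♗ · ♖│1
  ─────────────────
  a b c d e f g h


c1, f1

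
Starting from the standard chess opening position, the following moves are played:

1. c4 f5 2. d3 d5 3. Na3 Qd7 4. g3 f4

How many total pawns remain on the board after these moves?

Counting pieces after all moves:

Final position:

  a b c d e f g h
  ─────────────────
8│♜ ♞ ♝ · ♚ ♝ ♞ ♜│8
7│♟ ♟ ♟ ♛ ♟ · ♟ ♟│7
6│· · · · · · · ·│6
5│· · · ♟ · · · ·│5
4│· · ♙ · · ♟ · ·│4
3│♘ · · ♙ · · ♙ ·│3
2│♙ ♙ · · ♙ ♙ · ♙│2
1│♖ · ♗ ♕ ♔ ♗ ♘ ♖│1
  ─────────────────
  a b c d e f g h


16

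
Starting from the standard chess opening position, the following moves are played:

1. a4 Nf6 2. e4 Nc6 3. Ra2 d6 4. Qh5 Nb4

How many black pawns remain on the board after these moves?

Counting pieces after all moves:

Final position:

  a b c d e f g h
  ─────────────────
8│♜ · ♝ ♛ ♚ ♝ · ♜│8
7│♟ ♟ ♟ · ♟ ♟ ♟ ♟│7
6│· · · ♟ · ♞ · ·│6
5│· · · · · · · ♕│5
4│♙ ♞ · · ♙ · · ·│4
3│· · · · · · · ·│3
2│♖ ♙ ♙ ♙ · ♙ ♙ ♙│2
1│· ♘ ♗ · ♔ ♗ ♘ ♖│1
  ─────────────────
  a b c d e f g h


8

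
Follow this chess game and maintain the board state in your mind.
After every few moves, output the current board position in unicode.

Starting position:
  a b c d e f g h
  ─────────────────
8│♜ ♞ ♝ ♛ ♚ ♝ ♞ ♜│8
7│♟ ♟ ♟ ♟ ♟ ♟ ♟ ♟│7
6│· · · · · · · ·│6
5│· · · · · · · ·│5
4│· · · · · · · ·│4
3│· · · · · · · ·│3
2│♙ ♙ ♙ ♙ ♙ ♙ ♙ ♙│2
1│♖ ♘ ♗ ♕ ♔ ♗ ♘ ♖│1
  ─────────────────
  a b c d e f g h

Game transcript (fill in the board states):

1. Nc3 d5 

  a b c d e f g h
  ─────────────────
8│♜ ♞ ♝ ♛ ♚ ♝ ♞ ♜│8
7│♟ ♟ ♟ · ♟ ♟ ♟ ♟│7
6│· · · · · · · ·│6
5│· · · ♟ · · · ·│5
4│· · · · · · · ·│4
3│· · ♘ · · · · ·│3
2│♙ ♙ ♙ ♙ ♙ ♙ ♙ ♙│2
1│♖ · ♗ ♕ ♔ ♗ ♘ ♖│1
  ─────────────────
  a b c d e f g h

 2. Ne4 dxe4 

  a b c d e f g h
  ─────────────────
8│♜ ♞ ♝ ♛ ♚ ♝ ♞ ♜│8
7│♟ ♟ ♟ · ♟ ♟ ♟ ♟│7
6│· · · · · · · ·│6
5│· · · · · · · ·│5
4│· · · · ♟ · · ·│4
3│· · · · · · · ·│3
2│♙ ♙ ♙ ♙ ♙ ♙ ♙ ♙│2
1│♖ · ♗ ♕ ♔ ♗ ♘ ♖│1
  ─────────────────
  a b c d e f g h

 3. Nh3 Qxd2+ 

  a b c d e f g h
  ─────────────────
8│♜ ♞ ♝ · ♚ ♝ ♞ ♜│8
7│♟ ♟ ♟ · ♟ ♟ ♟ ♟│7
6│· · · · · · · ·│6
5│· · · · · · · ·│5
4│· · · · ♟ · · ·│4
3│· · · · · · · ♘│3
2│♙ ♙ ♙ ♛ ♙ ♙ ♙ ♙│2
1│♖ · ♗ ♕ ♔ ♗ · ♖│1
  ─────────────────
  a b c d e f g h

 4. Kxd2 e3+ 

  a b c d e f g h
  ─────────────────
8│♜ ♞ ♝ · ♚ ♝ ♞ ♜│8
7│♟ ♟ ♟ · ♟ ♟ ♟ ♟│7
6│· · · · · · · ·│6
5│· · · · · · · ·│5
4│· · · · · · · ·│4
3│· · · · ♟ · · ♘│3
2│♙ ♙ ♙ ♔ ♙ ♙ ♙ ♙│2
1│♖ · ♗ ♕ · ♗ · ♖│1
  ─────────────────
  a b c d e f g h

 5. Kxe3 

  a b c d e f g h
  ─────────────────
8│♜ ♞ ♝ · ♚ ♝ ♞ ♜│8
7│♟ ♟ ♟ · ♟ ♟ ♟ ♟│7
6│· · · · · · · ·│6
5│· · · · · · · ·│5
4│· · · · · · · ·│4
3│· · · · ♔ · · ♘│3
2│♙ ♙ ♙ · ♙ ♙ ♙ ♙│2
1│♖ · ♗ ♕ · ♗ · ♖│1
  ─────────────────
  a b c d e f g h


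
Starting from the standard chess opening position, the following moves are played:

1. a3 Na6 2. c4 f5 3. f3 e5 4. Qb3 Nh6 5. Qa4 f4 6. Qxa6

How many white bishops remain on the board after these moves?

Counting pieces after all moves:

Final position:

  a b c d e f g h
  ─────────────────
8│♜ · ♝ ♛ ♚ ♝ · ♜│8
7│♟ ♟ ♟ ♟ · · ♟ ♟│7
6│♕ · · · · · · ♞│6
5│· · · · ♟ · · ·│5
4│· · ♙ · · ♟ · ·│4
3│♙ · · · · ♙ · ·│3
2│· ♙ · ♙ ♙ · ♙ ♙│2
1│♖ ♘ ♗ · ♔ ♗ ♘ ♖│1
  ─────────────────
  a b c d e f g h


2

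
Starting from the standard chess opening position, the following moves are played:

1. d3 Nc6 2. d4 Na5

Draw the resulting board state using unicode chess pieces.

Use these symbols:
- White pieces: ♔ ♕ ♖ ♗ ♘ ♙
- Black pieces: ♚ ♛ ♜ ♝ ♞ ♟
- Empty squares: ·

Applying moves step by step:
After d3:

♜ ♞ ♝ ♛ ♚ ♝ ♞ ♜
♟ ♟ ♟ ♟ ♟ ♟ ♟ ♟
· · · · · · · ·
· · · · · · · ·
· · · · · · · ·
· · · ♙ · · · ·
♙ ♙ ♙ · ♙ ♙ ♙ ♙
♖ ♘ ♗ ♕ ♔ ♗ ♘ ♖


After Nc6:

♜ · ♝ ♛ ♚ ♝ ♞ ♜
♟ ♟ ♟ ♟ ♟ ♟ ♟ ♟
· · ♞ · · · · ·
· · · · · · · ·
· · · · · · · ·
· · · ♙ · · · ·
♙ ♙ ♙ · ♙ ♙ ♙ ♙
♖ ♘ ♗ ♕ ♔ ♗ ♘ ♖


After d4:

♜ · ♝ ♛ ♚ ♝ ♞ ♜
♟ ♟ ♟ ♟ ♟ ♟ ♟ ♟
· · ♞ · · · · ·
· · · · · · · ·
· · · ♙ · · · ·
· · · · · · · ·
♙ ♙ ♙ · ♙ ♙ ♙ ♙
♖ ♘ ♗ ♕ ♔ ♗ ♘ ♖


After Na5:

♜ · ♝ ♛ ♚ ♝ ♞ ♜
♟ ♟ ♟ ♟ ♟ ♟ ♟ ♟
· · · · · · · ·
♞ · · · · · · ·
· · · ♙ · · · ·
· · · · · · · ·
♙ ♙ ♙ · ♙ ♙ ♙ ♙
♖ ♘ ♗ ♕ ♔ ♗ ♘ ♖



  a b c d e f g h
  ─────────────────
8│♜ · ♝ ♛ ♚ ♝ ♞ ♜│8
7│♟ ♟ ♟ ♟ ♟ ♟ ♟ ♟│7
6│· · · · · · · ·│6
5│♞ · · · · · · ·│5
4│· · · ♙ · · · ·│4
3│· · · · · · · ·│3
2│♙ ♙ ♙ · ♙ ♙ ♙ ♙│2
1│♖ ♘ ♗ ♕ ♔ ♗ ♘ ♖│1
  ─────────────────
  a b c d e f g h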